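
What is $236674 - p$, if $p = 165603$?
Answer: $71071$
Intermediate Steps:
$236674 - p = 236674 - 165603 = 71071$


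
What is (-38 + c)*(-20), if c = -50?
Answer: 1760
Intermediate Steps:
(-38 + c)*(-20) = (-38 - 50)*(-20) = -88*(-20) = 1760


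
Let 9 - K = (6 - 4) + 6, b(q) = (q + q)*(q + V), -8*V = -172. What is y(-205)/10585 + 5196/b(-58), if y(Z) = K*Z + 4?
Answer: 441/365 ≈ 1.2082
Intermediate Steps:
V = 43/2 (V = -⅛*(-172) = 43/2 ≈ 21.500)
b(q) = 2*q*(43/2 + q) (b(q) = (q + q)*(q + 43/2) = (2*q)*(43/2 + q) = 2*q*(43/2 + q))
K = 1 (K = 9 - ((6 - 4) + 6) = 9 - (2 + 6) = 9 - 1*8 = 9 - 8 = 1)
y(Z) = 4 + Z (y(Z) = 1*Z + 4 = Z + 4 = 4 + Z)
y(-205)/10585 + 5196/b(-58) = (4 - 205)/10585 + 5196/((-58*(43 + 2*(-58)))) = -201*1/10585 + 5196/((-58*(43 - 116))) = -201/10585 + 5196/((-58*(-73))) = -201/10585 + 5196/4234 = -201/10585 + 5196*(1/4234) = -201/10585 + 2598/2117 = 441/365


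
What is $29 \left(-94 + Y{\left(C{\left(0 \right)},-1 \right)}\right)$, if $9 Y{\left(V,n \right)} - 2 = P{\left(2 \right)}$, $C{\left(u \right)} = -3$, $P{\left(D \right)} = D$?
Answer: $- \frac{24418}{9} \approx -2713.1$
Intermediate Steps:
$Y{\left(V,n \right)} = \frac{4}{9}$ ($Y{\left(V,n \right)} = \frac{2}{9} + \frac{1}{9} \cdot 2 = \frac{2}{9} + \frac{2}{9} = \frac{4}{9}$)
$29 \left(-94 + Y{\left(C{\left(0 \right)},-1 \right)}\right) = 29 \left(-94 + \frac{4}{9}\right) = 29 \left(- \frac{842}{9}\right) = - \frac{24418}{9}$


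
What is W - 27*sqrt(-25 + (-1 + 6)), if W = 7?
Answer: 7 - 54*I*sqrt(5) ≈ 7.0 - 120.75*I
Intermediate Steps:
W - 27*sqrt(-25 + (-1 + 6)) = 7 - 27*sqrt(-25 + (-1 + 6)) = 7 - 27*sqrt(-25 + 5) = 7 - 54*I*sqrt(5)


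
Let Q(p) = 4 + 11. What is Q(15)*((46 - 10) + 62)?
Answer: 1470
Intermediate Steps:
Q(p) = 15
Q(15)*((46 - 10) + 62) = 15*((46 - 10) + 62) = 15*(36 + 62) = 15*98 = 1470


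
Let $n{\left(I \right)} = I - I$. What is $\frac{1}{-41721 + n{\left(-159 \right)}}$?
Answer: $- \frac{1}{41721} \approx -2.3969 \cdot 10^{-5}$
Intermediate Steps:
$n{\left(I \right)} = 0$
$\frac{1}{-41721 + n{\left(-159 \right)}} = \frac{1}{-41721 + 0} = \frac{1}{-41721} = - \frac{1}{41721}$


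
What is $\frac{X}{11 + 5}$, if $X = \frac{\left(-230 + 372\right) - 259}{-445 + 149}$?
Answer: $\frac{117}{4736} \approx 0.024704$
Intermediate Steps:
$X = \frac{117}{296}$ ($X = \frac{142 - 259}{-296} = \left(-117\right) \left(- \frac{1}{296}\right) = \frac{117}{296} \approx 0.39527$)
$\frac{X}{11 + 5} = \frac{117}{296 \left(11 + 5\right)} = \frac{117}{296 \cdot 16} = \frac{117}{296} \cdot \frac{1}{16} = \frac{117}{4736}$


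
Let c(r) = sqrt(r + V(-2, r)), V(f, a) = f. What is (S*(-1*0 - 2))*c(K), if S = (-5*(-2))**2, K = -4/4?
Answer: -200*I*sqrt(3) ≈ -346.41*I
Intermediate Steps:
K = -1 (K = -4*1/4 = -1)
c(r) = sqrt(-2 + r) (c(r) = sqrt(r - 2) = sqrt(-2 + r))
S = 100 (S = 10**2 = 100)
(S*(-1*0 - 2))*c(K) = (100*(-1*0 - 2))*sqrt(-2 - 1) = (100*(0 - 2))*sqrt(-3) = (100*(-2))*(I*sqrt(3)) = -200*I*sqrt(3)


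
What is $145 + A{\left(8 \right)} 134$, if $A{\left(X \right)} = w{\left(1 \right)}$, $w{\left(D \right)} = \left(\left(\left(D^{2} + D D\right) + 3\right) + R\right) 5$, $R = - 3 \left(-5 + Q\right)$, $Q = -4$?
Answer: $21585$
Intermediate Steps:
$R = 27$ ($R = - 3 \left(-5 - 4\right) = \left(-3\right) \left(-9\right) = 27$)
$w{\left(D \right)} = 150 + 10 D^{2}$ ($w{\left(D \right)} = \left(\left(\left(D^{2} + D D\right) + 3\right) + 27\right) 5 = \left(\left(\left(D^{2} + D^{2}\right) + 3\right) + 27\right) 5 = \left(\left(2 D^{2} + 3\right) + 27\right) 5 = \left(\left(3 + 2 D^{2}\right) + 27\right) 5 = \left(30 + 2 D^{2}\right) 5 = 150 + 10 D^{2}$)
$A{\left(X \right)} = 160$ ($A{\left(X \right)} = 150 + 10 \cdot 1^{2} = 150 + 10 \cdot 1 = 150 + 10 = 160$)
$145 + A{\left(8 \right)} 134 = 145 + 160 \cdot 134 = 145 + 21440 = 21585$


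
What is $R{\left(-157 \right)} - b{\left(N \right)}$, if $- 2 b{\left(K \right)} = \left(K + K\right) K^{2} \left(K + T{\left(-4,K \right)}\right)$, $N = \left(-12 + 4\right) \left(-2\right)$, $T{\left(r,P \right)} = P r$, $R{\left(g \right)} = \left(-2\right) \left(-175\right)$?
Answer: $-196258$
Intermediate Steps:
$R{\left(g \right)} = 350$
$N = 16$ ($N = \left(-8\right) \left(-2\right) = 16$)
$b{\left(K \right)} = 3 K^{4}$ ($b{\left(K \right)} = - \frac{\left(K + K\right) K^{2} \left(K + K \left(-4\right)\right)}{2} = - \frac{2 K K^{2} \left(K - 4 K\right)}{2} = - \frac{2 K^{3} \left(- 3 K\right)}{2} = - \frac{\left(-6\right) K^{4}}{2} = 3 K^{4}$)
$R{\left(-157 \right)} - b{\left(N \right)} = 350 - 3 \cdot 16^{4} = 350 - 3 \cdot 65536 = 350 - 196608 = -196258$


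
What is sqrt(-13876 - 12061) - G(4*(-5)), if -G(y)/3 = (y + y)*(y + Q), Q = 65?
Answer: -5400 + I*sqrt(25937) ≈ -5400.0 + 161.05*I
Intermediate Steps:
G(y) = -6*y*(65 + y) (G(y) = -3*(y + y)*(y + 65) = -3*2*y*(65 + y) = -6*y*(65 + y))
sqrt(-13876 - 12061) - G(4*(-5)) = sqrt(-13876 - 12061) - (-6)*4*(-5)*(65 + 4*(-5)) = sqrt(-25937) - (-6)*(-20)*(65 - 20) = I*sqrt(25937) - (-6)*(-20)*45 = I*sqrt(25937) - 1*5400 = I*sqrt(25937) - 5400 = -5400 + I*sqrt(25937)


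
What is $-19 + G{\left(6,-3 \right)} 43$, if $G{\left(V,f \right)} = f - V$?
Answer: $-406$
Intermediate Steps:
$-19 + G{\left(6,-3 \right)} 43 = -19 + \left(-3 - 6\right) 43 = -19 - 387 = -406$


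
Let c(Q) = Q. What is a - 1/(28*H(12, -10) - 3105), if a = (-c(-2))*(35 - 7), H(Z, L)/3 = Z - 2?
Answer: 126841/2265 ≈ 56.000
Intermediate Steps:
H(Z, L) = -6 + 3*Z (H(Z, L) = 3*(Z - 2) = 3*(-2 + Z) = -6 + 3*Z)
a = 56 (a = (-1*(-2))*(35 - 7) = 2*28 = 56)
a - 1/(28*H(12, -10) - 3105) = 56 - 1/(28*(-6 + 3*12) - 3105) = 56 - 1/(28*(-6 + 36) - 3105) = 56 - 1/(28*30 - 3105) = 56 - 1/(840 - 3105) = 56 - 1/(-2265) = 56 - 1*(-1/2265) = 56 + 1/2265 = 126841/2265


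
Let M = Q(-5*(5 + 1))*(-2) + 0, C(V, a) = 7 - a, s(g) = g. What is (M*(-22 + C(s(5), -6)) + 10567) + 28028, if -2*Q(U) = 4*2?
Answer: 38523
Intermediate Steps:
Q(U) = -4 (Q(U) = -2*2 = -1/2*8 = -4)
M = 8 (M = -4*(-2) + 0 = 8 + 0 = 8)
(M*(-22 + C(s(5), -6)) + 10567) + 28028 = (8*(-22 + (7 - 1*(-6))) + 10567) + 28028 = (8*(-22 + (7 + 6)) + 10567) + 28028 = (8*(-22 + 13) + 10567) + 28028 = (8*(-9) + 10567) + 28028 = (-72 + 10567) + 28028 = 10495 + 28028 = 38523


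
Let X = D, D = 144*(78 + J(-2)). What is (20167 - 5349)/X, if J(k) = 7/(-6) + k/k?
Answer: 7409/5604 ≈ 1.3221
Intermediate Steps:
J(k) = -⅙ (J(k) = 7*(-⅙) + 1 = -7/6 + 1 = -⅙)
D = 11208 (D = 144*(78 - ⅙) = 144*(467/6) = 11208)
X = 11208
(20167 - 5349)/X = (20167 - 5349)/11208 = 14818*(1/11208) = 7409/5604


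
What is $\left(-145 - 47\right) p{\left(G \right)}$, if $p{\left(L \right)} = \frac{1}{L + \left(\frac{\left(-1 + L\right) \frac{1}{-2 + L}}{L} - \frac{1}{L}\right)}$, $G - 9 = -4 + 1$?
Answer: $- \frac{4608}{145} \approx -31.779$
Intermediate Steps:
$G = 6$ ($G = 9 + \left(-4 + 1\right) = 9 - 3 = 6$)
$p{\left(L \right)} = \frac{1}{L - \frac{1}{L} + \frac{-1 + L}{L \left(-2 + L\right)}}$ ($p{\left(L \right)} = \frac{1}{L + \left(\frac{\frac{1}{-2 + L} \left(-1 + L\right)}{L} - \frac{1}{L}\right)} = \frac{1}{L - \left(\frac{1}{L} - \frac{-1 + L}{L \left(-2 + L\right)}\right)} = \frac{1}{L - \frac{1}{L} + \frac{-1 + L}{L \left(-2 + L\right)}}$)
$\left(-145 - 47\right) p{\left(G \right)} = \left(-145 - 47\right) \frac{6 \left(-2 + 6\right)}{1 + 6^{3} - 2 \cdot 6^{2}} = - 192 \cdot 6 \frac{1}{1 + 216 - 72} \cdot 4 = - 192 \cdot 6 \cdot \frac{1}{145} \cdot 4 = \left(-192\right) \frac{24}{145} = - \frac{4608}{145}$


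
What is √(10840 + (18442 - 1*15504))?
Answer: 83*√2 ≈ 117.38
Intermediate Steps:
√(10840 + (18442 - 1*15504)) = √(10840 + (18442 - 15504)) = √(10840 + 2938) = √13778 = 83*√2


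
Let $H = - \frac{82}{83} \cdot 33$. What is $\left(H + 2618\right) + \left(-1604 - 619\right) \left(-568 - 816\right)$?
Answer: $\frac{255575044}{83} \approx 3.0792 \cdot 10^{6}$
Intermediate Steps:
$H = - \frac{2706}{83}$ ($H = \left(-82\right) \frac{1}{83} \cdot 33 = \left(- \frac{82}{83}\right) 33 = - \frac{2706}{83} \approx -32.602$)
$\left(H + 2618\right) + \left(-1604 - 619\right) \left(-568 - 816\right) = \left(- \frac{2706}{83} + 2618\right) + \left(-1604 - 619\right) \left(-568 - 816\right) = \frac{214588}{83} - -3076632 = \frac{214588}{83} + 3076632 = \frac{255575044}{83}$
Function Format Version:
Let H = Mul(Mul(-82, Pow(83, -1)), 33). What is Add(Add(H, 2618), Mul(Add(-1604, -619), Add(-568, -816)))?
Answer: Rational(255575044, 83) ≈ 3.0792e+6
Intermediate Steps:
H = Rational(-2706, 83) (H = Mul(Mul(-82, Rational(1, 83)), 33) = Mul(Rational(-82, 83), 33) = Rational(-2706, 83) ≈ -32.602)
Add(Add(H, 2618), Mul(Add(-1604, -619), Add(-568, -816))) = Add(Add(Rational(-2706, 83), 2618), Mul(Add(-1604, -619), Add(-568, -816))) = Add(Rational(214588, 83), Mul(-2223, -1384)) = Add(Rational(214588, 83), 3076632) = Rational(255575044, 83)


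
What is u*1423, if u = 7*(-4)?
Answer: -39844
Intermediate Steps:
u = -28
u*1423 = -28*1423 = -39844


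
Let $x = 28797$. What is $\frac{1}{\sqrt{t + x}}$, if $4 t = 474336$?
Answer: $\frac{\sqrt{147381}}{147381} \approx 0.0026048$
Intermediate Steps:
$t = 118584$ ($t = \frac{1}{4} \cdot 474336 = 118584$)
$\frac{1}{\sqrt{t + x}} = \frac{1}{\sqrt{118584 + 28797}} = \frac{1}{\sqrt{147381}} = \frac{\sqrt{147381}}{147381}$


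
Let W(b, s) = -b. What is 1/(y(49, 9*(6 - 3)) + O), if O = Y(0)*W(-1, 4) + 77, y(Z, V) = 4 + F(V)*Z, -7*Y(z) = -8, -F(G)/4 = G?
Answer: -7/36469 ≈ -0.00019194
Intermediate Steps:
F(G) = -4*G
Y(z) = 8/7 (Y(z) = -1/7*(-8) = 8/7)
y(Z, V) = 4 - 4*V*Z (y(Z, V) = 4 + (-4*V)*Z = 4 - 4*V*Z)
O = 547/7 (O = 8*(-1*(-1))/7 + 77 = (8/7)*1 + 77 = 8/7 + 77 = 547/7 ≈ 78.143)
1/(y(49, 9*(6 - 3)) + O) = 1/((4 - 4*9*(6 - 3)*49) + 547/7) = 1/((4 - 4*9*3*49) + 547/7) = 1/((4 - 4*27*49) + 547/7) = 1/((4 - 5292) + 547/7) = 1/(-5288 + 547/7) = 1/(-36469/7) = -7/36469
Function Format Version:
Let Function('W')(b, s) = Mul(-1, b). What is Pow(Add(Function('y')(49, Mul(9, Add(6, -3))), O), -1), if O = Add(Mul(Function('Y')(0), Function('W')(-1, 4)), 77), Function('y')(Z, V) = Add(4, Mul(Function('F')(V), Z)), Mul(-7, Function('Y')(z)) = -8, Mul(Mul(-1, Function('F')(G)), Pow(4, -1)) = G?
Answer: Rational(-7, 36469) ≈ -0.00019194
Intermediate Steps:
Function('F')(G) = Mul(-4, G)
Function('Y')(z) = Rational(8, 7) (Function('Y')(z) = Mul(Rational(-1, 7), -8) = Rational(8, 7))
Function('y')(Z, V) = Add(4, Mul(-4, V, Z)) (Function('y')(Z, V) = Add(4, Mul(Mul(-4, V), Z)) = Add(4, Mul(-4, V, Z)))
O = Rational(547, 7) (O = Add(Mul(Rational(8, 7), Mul(-1, -1)), 77) = Add(Mul(Rational(8, 7), 1), 77) = Add(Rational(8, 7), 77) = Rational(547, 7) ≈ 78.143)
Pow(Add(Function('y')(49, Mul(9, Add(6, -3))), O), -1) = Pow(Add(Add(4, Mul(-4, Mul(9, Add(6, -3)), 49)), Rational(547, 7)), -1) = Pow(Add(Add(4, Mul(-4, Mul(9, 3), 49)), Rational(547, 7)), -1) = Pow(Add(Add(4, Mul(-4, 27, 49)), Rational(547, 7)), -1) = Pow(Add(Add(4, -5292), Rational(547, 7)), -1) = Pow(Add(-5288, Rational(547, 7)), -1) = Pow(Rational(-36469, 7), -1) = Rational(-7, 36469)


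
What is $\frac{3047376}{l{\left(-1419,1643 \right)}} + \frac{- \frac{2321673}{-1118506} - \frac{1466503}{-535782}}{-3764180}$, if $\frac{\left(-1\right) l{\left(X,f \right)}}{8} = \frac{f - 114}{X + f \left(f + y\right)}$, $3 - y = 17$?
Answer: $- \frac{574647096676091603481109915319}{862272060291888306060} \approx -6.6643 \cdot 10^{8}$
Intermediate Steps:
$y = -14$ ($y = 3 - 17 = -14$)
$l{\left(X,f \right)} = - \frac{8 \left(-114 + f\right)}{X + f \left(-14 + f\right)}$ ($l{\left(X,f \right)} = - 8 \frac{f - 114}{X + f \left(f - 14\right)} = - 8 \frac{-114 + f}{X + f \left(-14 + f\right)} = - \frac{8 \left(-114 + f\right)}{X + f \left(-14 + f\right)}$)
$\frac{3047376}{l{\left(-1419,1643 \right)}} + \frac{- \frac{2321673}{-1118506} - \frac{1466503}{-535782}}{-3764180} = \frac{3047376}{8 \frac{1}{-1419 + 1643^{2} - 23002} \left(114 - 1643\right)} + \frac{- \frac{2321673}{-1118506} - \frac{1466503}{-535782}}{-3764180} = \frac{3047376}{8 \frac{1}{-1419 + 2699449 - 23002} \left(114 - 1643\right)} + \left(\left(-2321673\right) \left(- \frac{1}{1118506}\right) - - \frac{1466503}{535782}\right) \left(- \frac{1}{3764180}\right) = \frac{3047376}{8 \cdot \frac{1}{2675028} \left(-1529\right)} + \left(\frac{2321673}{1118506} + \frac{1466503}{535782}\right) \left(- \frac{1}{3764180}\right) = \frac{3047376}{8 \cdot \frac{1}{2675028} \left(-1529\right)} + \frac{721050751951}{149818845423} \left(- \frac{1}{3764180}\right) = \frac{3047376}{- \frac{3058}{668757}} - \frac{721050751951}{563945101564348140} = 3047376 \left(- \frac{668757}{3058}\right) - \frac{721050751951}{563945101564348140} = - \frac{1018977015816}{1529} - \frac{721050751951}{563945101564348140} = - \frac{574647096676091603481109915319}{862272060291888306060}$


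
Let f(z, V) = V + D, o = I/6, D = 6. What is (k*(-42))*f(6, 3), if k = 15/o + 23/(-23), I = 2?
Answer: -16632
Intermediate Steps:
o = 1/3 (o = 2/6 = 2*(1/6) = 1/3 ≈ 0.33333)
f(z, V) = 6 + V (f(z, V) = V + 6 = 6 + V)
k = 44 (k = 15/(1/3) + 23/(-23) = 15*3 + 23*(-1/23) = 45 - 1 = 44)
(k*(-42))*f(6, 3) = (44*(-42))*(6 + 3) = -1848*9 = -16632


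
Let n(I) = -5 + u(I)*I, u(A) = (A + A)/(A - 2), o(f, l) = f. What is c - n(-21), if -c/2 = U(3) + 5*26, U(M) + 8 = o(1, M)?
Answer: -4661/23 ≈ -202.65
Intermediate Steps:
U(M) = -7 (U(M) = -8 + 1 = -7)
c = -246 (c = -2*(-7 + 5*26) = -2*(-7 + 130) = -2*123 = -246)
u(A) = 2*A/(-2 + A) (u(A) = (2*A)/(-2 + A) = 2*A/(-2 + A))
n(I) = -5 + 2*I²/(-2 + I) (n(I) = -5 + (2*I/(-2 + I))*I = -5 + 2*I²/(-2 + I))
c - n(-21) = -246 - (10 - 5*(-21) + 2*(-21)²)/(-2 - 21) = -246 - (10 + 105 + 2*441)/(-23) = -246 - (-1)*(10 + 105 + 882)/23 = -246 - (-1)*997/23 = -246 - 1*(-997/23) = -246 + 997/23 = -4661/23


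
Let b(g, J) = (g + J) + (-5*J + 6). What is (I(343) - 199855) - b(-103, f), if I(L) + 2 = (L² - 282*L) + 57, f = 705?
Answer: -175960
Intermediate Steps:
b(g, J) = 6 + g - 4*J (b(g, J) = (J + g) + (6 - 5*J) = 6 + g - 4*J)
I(L) = 55 + L² - 282*L (I(L) = -2 + ((L² - 282*L) + 57) = -2 + (57 + L² - 282*L) = 55 + L² - 282*L)
(I(343) - 199855) - b(-103, f) = ((55 + 343² - 282*343) - 199855) - (6 - 103 - 4*705) = ((55 + 117649 - 96726) - 199855) - (6 - 103 - 2820) = (20978 - 199855) - 1*(-2917) = -178877 + 2917 = -175960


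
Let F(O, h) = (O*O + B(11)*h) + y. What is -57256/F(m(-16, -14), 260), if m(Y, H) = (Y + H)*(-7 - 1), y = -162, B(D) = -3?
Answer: -28628/28329 ≈ -1.0106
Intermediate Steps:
m(Y, H) = -8*H - 8*Y (m(Y, H) = (H + Y)*(-8) = -8*H - 8*Y)
F(O, h) = -162 + O**2 - 3*h (F(O, h) = (O*O - 3*h) - 162 = (O**2 - 3*h) - 162 = -162 + O**2 - 3*h)
-57256/F(m(-16, -14), 260) = -57256/(-162 + (-8*(-14) - 8*(-16))**2 - 3*260) = -57256/(-162 + (112 + 128)**2 - 780) = -57256/(-162 + 240**2 - 780) = -57256/(-162 + 57600 - 780) = -57256/56658 = -57256*1/56658 = -28628/28329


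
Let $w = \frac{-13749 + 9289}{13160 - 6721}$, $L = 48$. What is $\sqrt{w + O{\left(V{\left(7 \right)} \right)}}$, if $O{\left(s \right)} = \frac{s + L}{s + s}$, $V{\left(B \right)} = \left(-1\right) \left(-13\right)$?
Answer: $\frac{\sqrt{46343376066}}{167414} \approx 1.2859$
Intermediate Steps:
$V{\left(B \right)} = 13$
$O{\left(s \right)} = \frac{48 + s}{2 s}$ ($O{\left(s \right)} = \frac{s + 48}{s + s} = \frac{48 + s}{2 s}$)
$w = - \frac{4460}{6439} \approx -0.69265$
$\sqrt{w + O{\left(V{\left(7 \right)} \right)}} = \sqrt{- \frac{4460}{6439} + \frac{48 + 13}{2 \cdot 13}} = \sqrt{- \frac{4460}{6439} + \frac{1}{2} \cdot \frac{1}{13} \cdot 61} = \sqrt{- \frac{4460}{6439} + \frac{61}{26}} = \sqrt{\frac{276819}{167414}} = \frac{\sqrt{46343376066}}{167414}$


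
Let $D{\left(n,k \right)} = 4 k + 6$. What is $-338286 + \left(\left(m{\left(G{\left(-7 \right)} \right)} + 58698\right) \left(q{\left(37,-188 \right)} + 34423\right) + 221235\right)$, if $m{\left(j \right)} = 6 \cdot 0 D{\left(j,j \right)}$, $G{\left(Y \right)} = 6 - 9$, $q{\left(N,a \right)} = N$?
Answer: $2022616029$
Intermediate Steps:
$D{\left(n,k \right)} = 6 + 4 k$
$G{\left(Y \right)} = -3$
$m{\left(j \right)} = 0$ ($m{\left(j \right)} = 6 \cdot 0 \left(6 + 4 j\right) = 0 \left(6 + 4 j\right) = 0$)
$-338286 + \left(\left(m{\left(G{\left(-7 \right)} \right)} + 58698\right) \left(q{\left(37,-188 \right)} + 34423\right) + 221235\right) = -338286 + \left(\left(0 + 58698\right) \left(37 + 34423\right) + 221235\right) = -338286 + \left(58698 \cdot 34460 + 221235\right) = -338286 + \left(2022733080 + 221235\right) = -338286 + 2022954315 = 2022616029$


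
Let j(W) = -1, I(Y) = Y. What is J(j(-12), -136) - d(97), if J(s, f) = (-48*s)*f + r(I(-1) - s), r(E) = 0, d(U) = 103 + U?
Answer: -6728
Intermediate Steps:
J(s, f) = -48*f*s (J(s, f) = (-48*s)*f + 0 = -48*f*s + 0 = -48*f*s)
J(j(-12), -136) - d(97) = -48*(-136)*(-1) - (103 + 97) = -6528 - 1*200 = -6528 - 200 = -6728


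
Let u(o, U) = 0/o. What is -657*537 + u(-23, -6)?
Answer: -352809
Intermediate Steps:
u(o, U) = 0
-657*537 + u(-23, -6) = -657*537 + 0 = -352809 + 0 = -352809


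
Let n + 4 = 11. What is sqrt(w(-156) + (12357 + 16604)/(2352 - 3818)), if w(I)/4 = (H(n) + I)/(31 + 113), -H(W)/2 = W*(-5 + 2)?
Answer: I*sqrt(110840595)/2199 ≈ 4.7877*I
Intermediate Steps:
n = 7 (n = -4 + 11 = 7)
H(W) = 6*W (H(W) = -2*W*(-5 + 2) = -2*W*(-3) = -(-6)*W = 6*W)
w(I) = 7/6 + I/36 (w(I) = 4*((6*7 + I)/(31 + 113)) = 4*((42 + I)/144) = 4*((42 + I)*(1/144)) = 4*(7/24 + I/144) = 7/6 + I/36)
sqrt(w(-156) + (12357 + 16604)/(2352 - 3818)) = sqrt((7/6 + (1/36)*(-156)) + (12357 + 16604)/(2352 - 3818)) = sqrt((7/6 - 13/3) + 28961/(-1466)) = sqrt(-19/6 + 28961*(-1/1466)) = sqrt(-19/6 - 28961/1466) = sqrt(-50405/2199) = I*sqrt(110840595)/2199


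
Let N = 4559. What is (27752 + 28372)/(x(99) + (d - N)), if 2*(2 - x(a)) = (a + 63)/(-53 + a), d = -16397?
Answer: -2581704/963965 ≈ -2.6782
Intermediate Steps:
x(a) = 2 - (63 + a)/(2*(-53 + a)) (x(a) = 2 - (a + 63)/(2*(-53 + a)) = 2 - (63 + a)/(2*(-53 + a)))
(27752 + 28372)/(x(99) + (d - N)) = (27752 + 28372)/((-275 + 3*99)/(2*(-53 + 99)) + (-16397 - 1*4559)) = 56124/((1/2)*(-275 + 297)/46 + (-16397 - 4559)) = 56124/((1/2)*(1/46)*22 - 20956) = 56124/(11/46 - 20956) = 56124/(-963965/46) = 56124*(-46/963965) = -2581704/963965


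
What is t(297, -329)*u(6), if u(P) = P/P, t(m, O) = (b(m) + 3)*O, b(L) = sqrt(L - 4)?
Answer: -987 - 329*sqrt(293) ≈ -6618.6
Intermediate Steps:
b(L) = sqrt(-4 + L)
t(m, O) = O*(3 + sqrt(-4 + m)) (t(m, O) = (sqrt(-4 + m) + 3)*O = (3 + sqrt(-4 + m))*O = O*(3 + sqrt(-4 + m)))
u(P) = 1
t(297, -329)*u(6) = -329*(3 + sqrt(-4 + 297))*1 = -329*(3 + sqrt(293))*1 = (-987 - 329*sqrt(293))*1 = -987 - 329*sqrt(293)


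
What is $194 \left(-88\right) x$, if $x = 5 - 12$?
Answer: $119504$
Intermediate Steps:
$x = -7$ ($x = 5 - 12 = -7$)
$194 \left(-88\right) x = 194 \left(-88\right) \left(-7\right) = \left(-17072\right) \left(-7\right) = 119504$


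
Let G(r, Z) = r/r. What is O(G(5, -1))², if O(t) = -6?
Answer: 36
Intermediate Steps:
G(r, Z) = 1
O(G(5, -1))² = (-6)² = 36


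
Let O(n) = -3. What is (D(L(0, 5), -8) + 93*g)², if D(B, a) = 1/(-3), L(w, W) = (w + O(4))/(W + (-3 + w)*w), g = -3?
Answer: 702244/9 ≈ 78027.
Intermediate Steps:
L(w, W) = (-3 + w)/(W + w*(-3 + w)) (L(w, W) = (w - 3)/(W + (-3 + w)*w) = (-3 + w)/(W + w*(-3 + w)))
D(B, a) = -⅓
(D(L(0, 5), -8) + 93*g)² = (-⅓ + 93*(-3))² = (-⅓ - 279)² = (-838/3)² = 702244/9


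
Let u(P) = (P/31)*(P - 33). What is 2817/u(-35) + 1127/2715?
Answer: 47955013/1292340 ≈ 37.107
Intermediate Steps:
u(P) = P*(-33 + P)/31 (u(P) = (P*(1/31))*(-33 + P) = (P/31)*(-33 + P) = P*(-33 + P)/31)
2817/u(-35) + 1127/2715 = 2817/(((1/31)*(-35)*(-33 - 35))) + 1127/2715 = 2817/(((1/31)*(-35)*(-68))) + 1127*(1/2715) = 2817/(2380/31) + 1127/2715 = 2817*(31/2380) + 1127/2715 = 87327/2380 + 1127/2715 = 47955013/1292340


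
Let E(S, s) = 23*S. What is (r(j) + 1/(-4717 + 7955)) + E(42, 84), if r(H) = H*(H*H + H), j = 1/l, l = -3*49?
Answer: 9935875353155/10285581474 ≈ 966.00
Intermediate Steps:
l = -147
j = -1/147 (j = 1/(-147) = -1/147 ≈ -0.0068027)
r(H) = H*(H + H**2) (r(H) = H*(H**2 + H) = H*(H + H**2))
(r(j) + 1/(-4717 + 7955)) + E(42, 84) = ((-1/147)**2*(1 - 1/147) + 1/(-4717 + 7955)) + 23*42 = ((1/21609)*(146/147) + 1/3238) + 966 = (146/3176523 + 1/3238) + 966 = 3649271/10285581474 + 966 = 9935875353155/10285581474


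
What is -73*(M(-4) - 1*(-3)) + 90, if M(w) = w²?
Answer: -1297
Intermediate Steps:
-73*(M(-4) - 1*(-3)) + 90 = -73*((-4)² - 1*(-3)) + 90 = -73*(16 + 3) + 90 = -73*19 + 90 = -1387 + 90 = -1297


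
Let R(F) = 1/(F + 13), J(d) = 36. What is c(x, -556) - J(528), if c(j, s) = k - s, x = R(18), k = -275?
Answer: 245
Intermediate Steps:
R(F) = 1/(13 + F)
x = 1/31 (x = 1/(13 + 18) = 1/31 ≈ 0.032258)
c(j, s) = -275 - s
c(x, -556) - J(528) = (-275 - 1*(-556)) - 1*36 = (-275 + 556) - 36 = 281 - 36 = 245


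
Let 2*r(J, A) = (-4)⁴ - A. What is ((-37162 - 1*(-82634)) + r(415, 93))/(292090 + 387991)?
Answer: 91107/1360162 ≈ 0.066983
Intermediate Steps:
r(J, A) = 128 - A/2 (r(J, A) = ((-4)⁴ - A)/2 = (256 - A)/2 = 128 - A/2)
((-37162 - 1*(-82634)) + r(415, 93))/(292090 + 387991) = ((-37162 - 1*(-82634)) + (128 - ½*93))/(292090 + 387991) = ((-37162 + 82634) + (128 - 93/2))/680081 = (45472 + 163/2)*(1/680081) = (91107/2)*(1/680081) = 91107/1360162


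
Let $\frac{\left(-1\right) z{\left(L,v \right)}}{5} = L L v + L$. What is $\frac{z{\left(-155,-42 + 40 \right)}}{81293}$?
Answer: $\frac{241025}{81293} \approx 2.9649$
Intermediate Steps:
$z{\left(L,v \right)} = - 5 L - 5 v L^{2}$ ($z{\left(L,v \right)} = - 5 \left(L L v + L\right) = - 5 \left(L^{2} v + L\right) = - 5 \left(v L^{2} + L\right) = - 5 \left(L + v L^{2}\right) = - 5 L - 5 v L^{2}$)
$\frac{z{\left(-155,-42 + 40 \right)}}{81293} = \frac{\left(-5\right) \left(-155\right) \left(1 - 155 \left(-42 + 40\right)\right)}{81293} = \left(-5\right) \left(-155\right) \left(1 - -310\right) \frac{1}{81293} = \left(-5\right) \left(-155\right) \left(1 + 310\right) \frac{1}{81293} = \left(-5\right) \left(-155\right) 311 \cdot \frac{1}{81293} = 241025 \cdot \frac{1}{81293} = \frac{241025}{81293}$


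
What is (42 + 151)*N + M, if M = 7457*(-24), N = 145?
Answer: -150983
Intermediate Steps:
M = -178968
(42 + 151)*N + M = (42 + 151)*145 - 178968 = 193*145 - 178968 = 27985 - 178968 = -150983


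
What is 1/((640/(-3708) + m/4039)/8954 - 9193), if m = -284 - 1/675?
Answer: -2514385947150/23114750080363153 ≈ -0.00010878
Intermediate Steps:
m = -191701/675 (m = -284 - 1*1/675 = -284 - 1/675 = -191701/675 ≈ -284.00)
1/((640/(-3708) + m/4039)/8954 - 9193) = 1/((640/(-3708) - 191701/675/4039)/8954 - 9193) = 1/((640*(-1/3708) - 191701/675*1/4039)*(1/8954) - 9193) = 1/((-160/927 - 191701/2726325)*(1/8954) - 9193) = 1/(-68213203/280811475*1/8954 - 9193) = 1/(-68213203/2514385947150 - 9193) = 1/(-23114750080363153/2514385947150) = -2514385947150/23114750080363153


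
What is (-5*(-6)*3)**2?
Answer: 8100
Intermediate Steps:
(-5*(-6)*3)**2 = (30*3)**2 = 90**2 = 8100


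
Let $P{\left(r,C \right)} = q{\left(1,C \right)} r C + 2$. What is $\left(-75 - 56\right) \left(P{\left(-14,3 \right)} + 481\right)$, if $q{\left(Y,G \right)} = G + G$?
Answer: $-30261$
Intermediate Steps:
$q{\left(Y,G \right)} = 2 G$
$P{\left(r,C \right)} = 2 + 2 r C^{2}$ ($P{\left(r,C \right)} = 2 C r C + 2 = 2 r C^{2} + 2 = 2 + 2 r C^{2}$)
$\left(-75 - 56\right) \left(P{\left(-14,3 \right)} + 481\right) = \left(-75 - 56\right) \left(\left(2 + 2 \left(-14\right) 3^{2}\right) + 481\right) = - 131 \left(\left(2 + 2 \left(-14\right) 9\right) + 481\right) = - 131 \left(\left(2 - 252\right) + 481\right) = - 131 \left(-250 + 481\right) = \left(-131\right) 231 = -30261$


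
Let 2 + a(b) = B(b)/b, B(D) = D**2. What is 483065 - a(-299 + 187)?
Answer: 483179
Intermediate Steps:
a(b) = -2 + b (a(b) = -2 + b**2/b = -2 + b)
483065 - a(-299 + 187) = 483065 - (-2 + (-299 + 187)) = 483065 - (-2 - 112) = 483065 - 1*(-114) = 483065 + 114 = 483179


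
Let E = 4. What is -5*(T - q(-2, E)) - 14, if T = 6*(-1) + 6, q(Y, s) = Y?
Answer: -24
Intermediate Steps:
T = 0 (T = -6 + 6 = 0)
-5*(T - q(-2, E)) - 14 = -5*(0 - 1*(-2)) - 14 = -5*(0 + 2) - 14 = -5*2 - 14 = -10 - 14 = -24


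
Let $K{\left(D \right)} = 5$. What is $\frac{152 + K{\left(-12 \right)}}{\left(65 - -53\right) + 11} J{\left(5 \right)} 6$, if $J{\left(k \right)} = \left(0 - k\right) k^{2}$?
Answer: $- \frac{39250}{43} \approx -912.79$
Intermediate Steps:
$J{\left(k \right)} = - k^{3}$ ($J{\left(k \right)} = - k k^{2} = - k^{3}$)
$\frac{152 + K{\left(-12 \right)}}{\left(65 - -53\right) + 11} J{\left(5 \right)} 6 = \frac{152 + 5}{\left(65 - -53\right) + 11} - 5^{3} \cdot 6 = \frac{157}{\left(65 + 53\right) + 11} \left(-1\right) 125 \cdot 6 = \frac{157}{118 + 11} \left(\left(-125\right) 6\right) = \frac{157}{129} \left(-750\right) = - \frac{39250}{43}$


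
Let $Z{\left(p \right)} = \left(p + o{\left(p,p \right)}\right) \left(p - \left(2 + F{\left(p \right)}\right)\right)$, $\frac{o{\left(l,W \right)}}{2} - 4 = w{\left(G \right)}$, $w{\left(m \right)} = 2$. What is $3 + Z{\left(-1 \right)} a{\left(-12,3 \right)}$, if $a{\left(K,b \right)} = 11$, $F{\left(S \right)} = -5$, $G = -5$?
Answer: $245$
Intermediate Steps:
$o{\left(l,W \right)} = 12$ ($o{\left(l,W \right)} = 8 + 2 \cdot 2 = 8 + 4 = 12$)
$Z{\left(p \right)} = \left(3 + p\right) \left(12 + p\right)$ ($Z{\left(p \right)} = \left(p + 12\right) \left(p - -3\right) = \left(12 + p\right) \left(p + \left(-2 + 5\right)\right) = \left(12 + p\right) \left(p + 3\right) = \left(12 + p\right) \left(3 + p\right) = \left(3 + p\right) \left(12 + p\right)$)
$3 + Z{\left(-1 \right)} a{\left(-12,3 \right)} = 3 + \left(36 + \left(-1\right)^{2} + 15 \left(-1\right)\right) 11 = 3 + \left(36 + 1 - 15\right) 11 = 3 + 22 \cdot 11 = 3 + 242 = 245$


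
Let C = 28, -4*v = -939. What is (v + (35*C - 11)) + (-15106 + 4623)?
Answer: -37117/4 ≈ -9279.3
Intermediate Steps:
v = 939/4 (v = -¼*(-939) = 939/4 ≈ 234.75)
(v + (35*C - 11)) + (-15106 + 4623) = (939/4 + (35*28 - 11)) + (-15106 + 4623) = (939/4 + (980 - 11)) - 10483 = (939/4 + 969) - 10483 = 4815/4 - 10483 = -37117/4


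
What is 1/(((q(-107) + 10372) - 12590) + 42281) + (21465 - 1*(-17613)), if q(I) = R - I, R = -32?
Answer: 1568512765/40138 ≈ 39078.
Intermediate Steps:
q(I) = -32 - I
1/(((q(-107) + 10372) - 12590) + 42281) + (21465 - 1*(-17613)) = 1/((((-32 - 1*(-107)) + 10372) - 12590) + 42281) + (21465 - 1*(-17613)) = 1/((((-32 + 107) + 10372) - 12590) + 42281) + (21465 + 17613) = 1/(((75 + 10372) - 12590) + 42281) + 39078 = 1/((10447 - 12590) + 42281) + 39078 = 1/(-2143 + 42281) + 39078 = 1/40138 + 39078 = 1568512765/40138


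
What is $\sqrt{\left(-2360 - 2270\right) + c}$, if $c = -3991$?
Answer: $i \sqrt{8621} \approx 92.849 i$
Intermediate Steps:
$\sqrt{\left(-2360 - 2270\right) + c} = \sqrt{\left(-2360 - 2270\right) - 3991} = \sqrt{-4630 - 3991} = \sqrt{-8621} = i \sqrt{8621}$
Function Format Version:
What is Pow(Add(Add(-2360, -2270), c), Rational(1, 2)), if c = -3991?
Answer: Mul(I, Pow(8621, Rational(1, 2))) ≈ Mul(92.849, I)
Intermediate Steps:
Pow(Add(Add(-2360, -2270), c), Rational(1, 2)) = Pow(Add(Add(-2360, -2270), -3991), Rational(1, 2)) = Pow(Add(-4630, -3991), Rational(1, 2)) = Pow(-8621, Rational(1, 2)) = Mul(I, Pow(8621, Rational(1, 2)))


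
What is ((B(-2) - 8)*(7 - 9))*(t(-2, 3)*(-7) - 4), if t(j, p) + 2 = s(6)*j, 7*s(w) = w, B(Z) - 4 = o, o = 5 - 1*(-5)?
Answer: -264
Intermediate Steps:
o = 10 (o = 5 + 5 = 10)
B(Z) = 14 (B(Z) = 4 + 10 = 14)
s(w) = w/7
t(j, p) = -2 + 6*j/7 (t(j, p) = -2 + ((1/7)*6)*j = -2 + 6*j/7)
((B(-2) - 8)*(7 - 9))*(t(-2, 3)*(-7) - 4) = ((14 - 8)*(7 - 9))*((-2 + (6/7)*(-2))*(-7) - 4) = (6*(-2))*((-2 - 12/7)*(-7) - 4) = -12*(-26/7*(-7) - 4) = -12*(26 - 4) = -12*22 = -264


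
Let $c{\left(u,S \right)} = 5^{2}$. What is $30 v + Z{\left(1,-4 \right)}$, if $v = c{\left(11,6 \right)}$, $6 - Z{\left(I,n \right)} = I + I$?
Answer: $754$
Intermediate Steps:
$Z{\left(I,n \right)} = 6 - 2 I$ ($Z{\left(I,n \right)} = 6 - \left(I + I\right) = 6 - 2 I$)
$c{\left(u,S \right)} = 25$
$v = 25$
$30 v + Z{\left(1,-4 \right)} = 30 \cdot 25 + \left(6 - 2\right) = 750 + \left(6 - 2\right) = 750 + 4 = 754$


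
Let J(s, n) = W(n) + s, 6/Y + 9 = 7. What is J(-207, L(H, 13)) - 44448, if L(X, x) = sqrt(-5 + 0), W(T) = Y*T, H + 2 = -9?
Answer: -44655 - 3*I*sqrt(5) ≈ -44655.0 - 6.7082*I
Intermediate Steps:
H = -11 (H = -2 - 9 = -11)
Y = -3 (Y = 6/(-9 + 7) = 6/(-2) = 6*(-1/2) = -3)
W(T) = -3*T
L(X, x) = I*sqrt(5) (L(X, x) = sqrt(-5) = I*sqrt(5))
J(s, n) = s - 3*n (J(s, n) = -3*n + s = s - 3*n)
J(-207, L(H, 13)) - 44448 = (-207 - 3*I*sqrt(5)) - 44448 = -44655 - 3*I*sqrt(5)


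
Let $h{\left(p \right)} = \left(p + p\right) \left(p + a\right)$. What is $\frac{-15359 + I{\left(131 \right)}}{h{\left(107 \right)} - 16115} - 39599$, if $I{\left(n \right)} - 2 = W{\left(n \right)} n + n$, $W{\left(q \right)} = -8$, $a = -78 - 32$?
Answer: $- \frac{663544169}{16757} \approx -39598.0$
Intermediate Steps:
$a = -110$ ($a = -78 - 32 = -110$)
$I{\left(n \right)} = 2 - 7 n$ ($I{\left(n \right)} = 2 + \left(- 8 n + n\right) = 2 - 7 n$)
$h{\left(p \right)} = 2 p \left(-110 + p\right)$ ($h{\left(p \right)} = \left(p + p\right) \left(p - 110\right) = 2 p \left(-110 + p\right)$)
$\frac{-15359 + I{\left(131 \right)}}{h{\left(107 \right)} - 16115} - 39599 = \frac{-15359 + \left(2 - 917\right)}{2 \cdot 107 \left(-110 + 107\right) - 16115} - 39599 = \frac{-15359 + \left(2 - 917\right)}{2 \cdot 107 \left(-3\right) - 16115} - 39599 = \frac{-15359 - 915}{-642 - 16115} - 39599 = - \frac{16274}{-16757} - 39599 = \left(-16274\right) \left(- \frac{1}{16757}\right) - 39599 = \frac{16274}{16757} - 39599 = - \frac{663544169}{16757}$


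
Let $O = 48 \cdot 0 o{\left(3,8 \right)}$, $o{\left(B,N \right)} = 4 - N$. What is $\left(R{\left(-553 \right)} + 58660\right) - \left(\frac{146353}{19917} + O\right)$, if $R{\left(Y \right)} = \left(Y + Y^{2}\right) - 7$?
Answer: $\frac{7247829200}{19917} \approx 3.639 \cdot 10^{5}$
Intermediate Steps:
$O = 0$ ($O = 48 \cdot 0 \left(4 - 8\right) = 0 \left(4 - 8\right) = 0 \left(-4\right) = 0$)
$R{\left(Y \right)} = -7 + Y + Y^{2}$
$\left(R{\left(-553 \right)} + 58660\right) - \left(\frac{146353}{19917} + O\right) = \left(\left(-7 - 553 + \left(-553\right)^{2}\right) + 58660\right) - \frac{146353}{19917} = \left(\left(-7 - 553 + 305809\right) + 58660\right) + \left(\left(-146353\right) \frac{1}{19917} + 0\right) = \left(305249 + 58660\right) + \left(- \frac{146353}{19917} + 0\right) = 363909 - \frac{146353}{19917} = \frac{7247829200}{19917}$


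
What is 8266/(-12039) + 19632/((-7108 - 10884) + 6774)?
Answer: -164538818/67526751 ≈ -2.4366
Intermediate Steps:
8266/(-12039) + 19632/((-7108 - 10884) + 6774) = 8266*(-1/12039) + 19632/(-17992 + 6774) = -8266/12039 + 19632/(-11218) = -8266/12039 + 19632*(-1/11218) = -8266/12039 - 9816/5609 = -164538818/67526751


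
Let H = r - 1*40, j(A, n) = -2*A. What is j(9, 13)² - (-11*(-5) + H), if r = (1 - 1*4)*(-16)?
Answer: 261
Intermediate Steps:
r = 48 (r = (1 - 4)*(-16) = -3*(-16) = 48)
H = 8 (H = 48 - 1*40 = 48 - 40 = 8)
j(9, 13)² - (-11*(-5) + H) = (-2*9)² - (-11*(-5) + 8) = (-18)² - (55 + 8) = 324 - 1*63 = 324 - 63 = 261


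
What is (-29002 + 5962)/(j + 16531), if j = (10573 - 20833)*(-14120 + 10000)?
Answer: -23040/42287731 ≈ -0.00054484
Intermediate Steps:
j = 42271200 (j = -10260*(-4120) = 42271200)
(-29002 + 5962)/(j + 16531) = (-29002 + 5962)/(42271200 + 16531) = -23040/42287731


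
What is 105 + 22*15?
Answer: 435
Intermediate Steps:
105 + 22*15 = 105 + 330 = 435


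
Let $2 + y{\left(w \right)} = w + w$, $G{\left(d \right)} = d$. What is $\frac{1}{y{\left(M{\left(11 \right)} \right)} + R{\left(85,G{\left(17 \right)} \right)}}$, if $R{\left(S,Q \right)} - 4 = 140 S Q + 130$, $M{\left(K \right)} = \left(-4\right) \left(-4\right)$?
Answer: $\frac{1}{202464} \approx 4.9392 \cdot 10^{-6}$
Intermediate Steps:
$M{\left(K \right)} = 16$
$y{\left(w \right)} = -2 + 2 w$ ($y{\left(w \right)} = -2 + \left(w + w\right) = -2 + 2 w$)
$R{\left(S,Q \right)} = 134 + 140 Q S$ ($R{\left(S,Q \right)} = 4 + \left(140 S Q + 130\right) = 4 + \left(140 Q S + 130\right) = 4 + \left(130 + 140 Q S\right) = 134 + 140 Q S$)
$\frac{1}{y{\left(M{\left(11 \right)} \right)} + R{\left(85,G{\left(17 \right)} \right)}} = \frac{1}{\left(-2 + 2 \cdot 16\right) + \left(134 + 140 \cdot 17 \cdot 85\right)} = \frac{1}{\left(-2 + 32\right) + \left(134 + 202300\right)} = \frac{1}{30 + 202434} = \frac{1}{202464}$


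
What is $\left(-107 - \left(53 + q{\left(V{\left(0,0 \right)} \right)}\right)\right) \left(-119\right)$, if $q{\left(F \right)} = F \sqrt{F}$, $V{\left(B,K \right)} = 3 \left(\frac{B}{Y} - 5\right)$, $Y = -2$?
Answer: $19040 - 1785 i \sqrt{15} \approx 19040.0 - 6913.3 i$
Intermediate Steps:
$V{\left(B,K \right)} = -15 - \frac{3 B}{2}$ ($V{\left(B,K \right)} = 3 \left(\frac{B}{-2} - 5\right) = 3 \left(B \left(- \frac{1}{2}\right) - 5\right) = 3 \left(- \frac{B}{2} - 5\right) = 3 \left(-5 - \frac{B}{2}\right) = -15 - \frac{3 B}{2}$)
$q{\left(F \right)} = F^{\frac{3}{2}}$
$\left(-107 - \left(53 + q{\left(V{\left(0,0 \right)} \right)}\right)\right) \left(-119\right) = \left(-107 - \left(53 + \left(-15 - 0\right)^{\frac{3}{2}}\right)\right) \left(-119\right) = \left(-107 - \left(53 + \left(-15 + 0\right)^{\frac{3}{2}}\right)\right) \left(-119\right) = \left(-107 - \left(53 + \left(-15\right)^{\frac{3}{2}}\right)\right) \left(-119\right) = \left(-107 - \left(53 - 15 i \sqrt{15}\right)\right) \left(-119\right) = \left(-160 + 15 i \sqrt{15}\right) \left(-119\right) = 19040 - 1785 i \sqrt{15}$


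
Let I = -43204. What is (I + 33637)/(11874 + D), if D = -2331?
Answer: -3189/3181 ≈ -1.0025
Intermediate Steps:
(I + 33637)/(11874 + D) = (-43204 + 33637)/(11874 - 2331) = -9567/9543 = -9567*1/9543 = -3189/3181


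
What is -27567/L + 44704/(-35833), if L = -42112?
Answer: -127823791/215571328 ≈ -0.59295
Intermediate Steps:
-27567/L + 44704/(-35833) = -27567/(-42112) + 44704/(-35833) = -27567*(-1/42112) + 44704*(-1/35833) = 27567/42112 - 44704/35833 = -127823791/215571328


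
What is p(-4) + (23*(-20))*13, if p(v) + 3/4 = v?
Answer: -23939/4 ≈ -5984.8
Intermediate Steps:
p(v) = -¾ + v
p(-4) + (23*(-20))*13 = (-¾ - 4) + (23*(-20))*13 = -19/4 - 460*13 = -19/4 - 5980 = -23939/4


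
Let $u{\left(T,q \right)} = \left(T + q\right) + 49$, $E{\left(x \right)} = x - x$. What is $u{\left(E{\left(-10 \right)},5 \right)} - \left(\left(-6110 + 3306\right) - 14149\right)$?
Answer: $17007$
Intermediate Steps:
$E{\left(x \right)} = 0$
$u{\left(T,q \right)} = 49 + T + q$
$u{\left(E{\left(-10 \right)},5 \right)} - \left(\left(-6110 + 3306\right) - 14149\right) = \left(49 + 0 + 5\right) - \left(\left(-6110 + 3306\right) - 14149\right) = 54 - \left(-2804 - 14149\right) = 54 - -16953 = 54 + 16953 = 17007$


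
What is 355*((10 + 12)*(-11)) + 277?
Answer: -85633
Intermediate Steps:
355*((10 + 12)*(-11)) + 277 = 355*(22*(-11)) + 277 = 355*(-242) + 277 = -85910 + 277 = -85633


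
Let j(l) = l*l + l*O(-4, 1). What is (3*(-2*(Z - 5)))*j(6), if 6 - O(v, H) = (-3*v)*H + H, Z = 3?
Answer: -72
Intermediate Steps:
O(v, H) = 6 - H + 3*H*v (O(v, H) = 6 - ((-3*v)*H + H) = 6 - (-3*H*v + H) = 6 - (H - 3*H*v) = 6 + (-H + 3*H*v) = 6 - H + 3*H*v)
j(l) = l² - 7*l (j(l) = l*l + l*(6 - 1*1 + 3*1*(-4)) = l² + l*(6 - 1 - 12) = l² + l*(-7) = l² - 7*l)
(3*(-2*(Z - 5)))*j(6) = (3*(-2*(3 - 5)))*(6*(-7 + 6)) = (3*(-2*(-2)))*(6*(-1)) = (3*4)*(-6) = 12*(-6) = -72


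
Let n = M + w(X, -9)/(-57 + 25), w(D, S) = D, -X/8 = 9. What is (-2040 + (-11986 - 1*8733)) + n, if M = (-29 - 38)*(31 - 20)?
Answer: -93975/4 ≈ -23494.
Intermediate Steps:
X = -72 (X = -8*9 = -72)
M = -737 (M = -67*11 = -737)
n = -2939/4 (n = -737 - 72/(-57 + 25) = -737 - 72/(-32) = -737 - 72*(-1/32) = -737 + 9/4 = -2939/4 ≈ -734.75)
(-2040 + (-11986 - 1*8733)) + n = (-2040 + (-11986 - 1*8733)) - 2939/4 = (-2040 + (-11986 - 8733)) - 2939/4 = (-2040 - 20719) - 2939/4 = -22759 - 2939/4 = -93975/4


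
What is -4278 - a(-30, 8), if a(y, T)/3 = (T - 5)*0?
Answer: -4278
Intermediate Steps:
a(y, T) = 0 (a(y, T) = 3*((T - 5)*0) = 3*((-5 + T)*0) = 3*0 = 0)
-4278 - a(-30, 8) = -4278 - 1*0 = -4278 + 0 = -4278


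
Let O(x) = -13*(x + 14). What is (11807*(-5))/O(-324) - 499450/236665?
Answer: -49182467/2934646 ≈ -16.759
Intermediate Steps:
O(x) = -182 - 13*x (O(x) = -13*(14 + x) = -182 - 13*x)
(11807*(-5))/O(-324) - 499450/236665 = (11807*(-5))/(-182 - 13*(-324)) - 499450/236665 = -59035/(-182 + 4212) - 499450*1/236665 = -59035/4030 - 99890/47333 = -59035*1/4030 - 99890/47333 = -11807/806 - 99890/47333 = -49182467/2934646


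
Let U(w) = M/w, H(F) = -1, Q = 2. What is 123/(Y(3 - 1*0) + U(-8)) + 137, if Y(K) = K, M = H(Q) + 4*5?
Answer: 1669/5 ≈ 333.80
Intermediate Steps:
M = 19 (M = -1 + 4*5 = -1 + 20 = 19)
U(w) = 19/w
123/(Y(3 - 1*0) + U(-8)) + 137 = 123/((3 - 1*0) + 19/(-8)) + 137 = 123/((3 + 0) + 19*(-1/8)) + 137 = 123/(3 - 19/8) + 137 = 123/(5/8) + 137 = 123*(8/5) + 137 = 984/5 + 137 = 1669/5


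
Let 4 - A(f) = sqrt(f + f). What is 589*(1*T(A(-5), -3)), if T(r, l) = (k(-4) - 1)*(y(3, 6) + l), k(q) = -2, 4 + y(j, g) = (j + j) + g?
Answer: -8835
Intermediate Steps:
A(f) = 4 - sqrt(2)*sqrt(f) (A(f) = 4 - sqrt(f + f) = 4 - sqrt(2*f) = 4 - sqrt(2)*sqrt(f))
y(j, g) = -4 + g + 2*j (y(j, g) = -4 + ((j + j) + g) = -4 + (2*j + g) = -4 + (g + 2*j) = -4 + g + 2*j)
T(r, l) = -24 - 3*l (T(r, l) = (-2 - 1)*((-4 + 6 + 2*3) + l) = -3*((-4 + 6 + 6) + l) = -3*(8 + l) = -24 - 3*l)
589*(1*T(A(-5), -3)) = 589*(1*(-24 - 3*(-3))) = 589*(1*(-24 + 9)) = 589*(1*(-15)) = 589*(-15) = -8835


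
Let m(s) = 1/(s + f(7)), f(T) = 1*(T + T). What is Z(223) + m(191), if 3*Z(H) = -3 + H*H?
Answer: 10193833/615 ≈ 16575.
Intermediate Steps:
f(T) = 2*T (f(T) = 1*(2*T) = 2*T)
m(s) = 1/(14 + s) (m(s) = 1/(s + 2*7) = 1/(s + 14) = 1/(14 + s))
Z(H) = -1 + H²/3 (Z(H) = (-3 + H*H)/3 = (-3 + H²)/3 = -1 + H²/3)
Z(223) + m(191) = (-1 + (⅓)*223²) + 1/(14 + 191) = (-1 + (⅓)*49729) + 1/205 = (-1 + 49729/3) + 1/205 = 49726/3 + 1/205 = 10193833/615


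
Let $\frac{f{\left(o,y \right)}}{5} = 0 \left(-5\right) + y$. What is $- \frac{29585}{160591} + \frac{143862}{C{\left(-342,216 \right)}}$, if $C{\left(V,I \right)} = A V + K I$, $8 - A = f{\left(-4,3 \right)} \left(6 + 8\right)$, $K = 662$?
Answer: $\frac{2804778997}{5676249486} \approx 0.49413$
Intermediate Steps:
$f{\left(o,y \right)} = 5 y$ ($f{\left(o,y \right)} = 5 \left(0 \left(-5\right) + y\right) = 5 \left(0 + y\right) = 5 y$)
$A = -202$ ($A = 8 - 5 \cdot 3 \left(6 + 8\right) = 8 - 15 \cdot 14 = 8 - 210 = -202$)
$C{\left(V,I \right)} = - 202 V + 662 I$
$- \frac{29585}{160591} + \frac{143862}{C{\left(-342,216 \right)}} = - \frac{29585}{160591} + \frac{143862}{\left(-202\right) \left(-342\right) + 662 \cdot 216} = \left(-29585\right) \frac{1}{160591} + \frac{143862}{69084 + 142992} = - \frac{29585}{160591} + \frac{143862}{212076} = - \frac{29585}{160591} + 143862 \cdot \frac{1}{212076} = - \frac{29585}{160591} + \frac{23977}{35346} = \frac{2804778997}{5676249486}$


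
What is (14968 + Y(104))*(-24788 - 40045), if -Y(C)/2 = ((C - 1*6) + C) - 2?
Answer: -944487144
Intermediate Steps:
Y(C) = 16 - 4*C (Y(C) = -2*(((C - 1*6) + C) - 2) = -2*(((C - 6) + C) - 2) = -2*(((-6 + C) + C) - 2) = -2*((-6 + 2*C) - 2) = -2*(-8 + 2*C) = 16 - 4*C)
(14968 + Y(104))*(-24788 - 40045) = (14968 + (16 - 4*104))*(-24788 - 40045) = (14968 + (16 - 416))*(-64833) = (14968 - 400)*(-64833) = 14568*(-64833) = -944487144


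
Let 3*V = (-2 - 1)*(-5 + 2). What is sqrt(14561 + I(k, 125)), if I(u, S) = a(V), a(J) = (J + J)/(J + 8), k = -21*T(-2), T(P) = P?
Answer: sqrt(1761947)/11 ≈ 120.67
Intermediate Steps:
V = 3 (V = ((-2 - 1)*(-5 + 2))/3 = (-3*(-3))/3 = (1/3)*9 = 3)
k = 42 (k = -21*(-2) = 42)
a(J) = 2*J/(8 + J) (a(J) = (2*J)/(8 + J) = 2*J/(8 + J))
I(u, S) = 6/11 (I(u, S) = 2*3/(8 + 3) = 2*3/11 = 2*3*(1/11) = 6/11)
sqrt(14561 + I(k, 125)) = sqrt(14561 + 6/11) = sqrt(160177/11) = sqrt(1761947)/11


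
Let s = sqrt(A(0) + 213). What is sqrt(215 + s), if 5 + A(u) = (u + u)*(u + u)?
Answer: sqrt(215 + 4*sqrt(13)) ≈ 15.147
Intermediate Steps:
A(u) = -5 + 4*u**2 (A(u) = -5 + (u + u)*(u + u) = -5 + (2*u)*(2*u) = -5 + 4*u**2)
s = 4*sqrt(13) (s = sqrt((-5 + 4*0**2) + 213) = sqrt((-5 + 4*0) + 213) = sqrt((-5 + 0) + 213) = sqrt(-5 + 213) = sqrt(208) = 4*sqrt(13) ≈ 14.422)
sqrt(215 + s) = sqrt(215 + 4*sqrt(13))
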